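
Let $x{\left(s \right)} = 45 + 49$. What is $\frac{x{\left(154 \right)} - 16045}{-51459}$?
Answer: $\frac{5317}{17153} \approx 0.30997$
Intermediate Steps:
$x{\left(s \right)} = 94$
$\frac{x{\left(154 \right)} - 16045}{-51459} = \frac{94 - 16045}{-51459} = \left(94 - 16045\right) \left(- \frac{1}{51459}\right) = \left(-15951\right) \left(- \frac{1}{51459}\right) = \frac{5317}{17153}$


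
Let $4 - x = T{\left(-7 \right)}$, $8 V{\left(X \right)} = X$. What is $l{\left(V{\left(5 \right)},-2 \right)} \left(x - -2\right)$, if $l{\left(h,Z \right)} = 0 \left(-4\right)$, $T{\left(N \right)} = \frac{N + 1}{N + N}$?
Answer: $0$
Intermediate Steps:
$V{\left(X \right)} = \frac{X}{8}$
$T{\left(N \right)} = \frac{1 + N}{2 N}$
$x = \frac{25}{7}$ ($x = 4 - \frac{1 - 7}{2 \left(-7\right)} = 4 - \frac{1}{2} \left(- \frac{1}{7}\right) \left(-6\right) = 4 - \frac{3}{7} = \frac{25}{7} \approx 3.5714$)
$l{\left(h,Z \right)} = 0$
$l{\left(V{\left(5 \right)},-2 \right)} \left(x - -2\right) = 0 \left(\frac{25}{7} - -2\right) = 0 \left(\frac{25}{7} + \left(-6 + 8\right)\right) = 0 \left(\frac{25}{7} + 2\right) = 0 \cdot \frac{39}{7} = 0$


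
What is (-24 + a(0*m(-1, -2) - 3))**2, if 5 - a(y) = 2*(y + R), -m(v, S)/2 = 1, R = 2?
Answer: 289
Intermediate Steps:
m(v, S) = -2 (m(v, S) = -2*1 = -2)
a(y) = 1 - 2*y (a(y) = 5 - 2*(y + 2) = 5 - 2*(2 + y) = 5 - (4 + 2*y) = 5 + (-4 - 2*y) = 1 - 2*y)
(-24 + a(0*m(-1, -2) - 3))**2 = (-24 + (1 - 2*(0*(-2) - 3)))**2 = (-24 + (1 - 2*(0 - 3)))**2 = (-24 + (1 - 2*(-3)))**2 = (-24 + (1 + 6))**2 = (-24 + 7)**2 = (-17)**2 = 289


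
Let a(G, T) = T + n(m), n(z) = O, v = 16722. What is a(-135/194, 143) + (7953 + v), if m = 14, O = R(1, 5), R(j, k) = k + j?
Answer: 24824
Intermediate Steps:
R(j, k) = j + k
O = 6 (O = 1 + 5 = 6)
n(z) = 6
a(G, T) = 6 + T (a(G, T) = T + 6 = 6 + T)
a(-135/194, 143) + (7953 + v) = (6 + 143) + (7953 + 16722) = 149 + 24675 = 24824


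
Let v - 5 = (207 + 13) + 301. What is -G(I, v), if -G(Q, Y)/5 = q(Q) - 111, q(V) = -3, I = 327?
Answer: -570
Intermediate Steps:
v = 526 (v = 5 + ((207 + 13) + 301) = 5 + (220 + 301) = 5 + 521 = 526)
G(Q, Y) = 570 (G(Q, Y) = -5*(-3 - 111) = -5*(-114) = 570)
-G(I, v) = -1*570 = -570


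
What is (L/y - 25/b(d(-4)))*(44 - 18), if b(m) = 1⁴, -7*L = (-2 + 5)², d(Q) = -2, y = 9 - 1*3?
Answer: -4589/7 ≈ -655.57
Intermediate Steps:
y = 6 (y = 9 - 3 = 6)
L = -9/7 (L = -(-2 + 5)²/7 = -⅐*3² = -⅐*9 = -9/7 ≈ -1.2857)
b(m) = 1
(L/y - 25/b(d(-4)))*(44 - 18) = (-9/7/6 - 25/1)*(44 - 18) = (-9/7*⅙ - 25*1)*26 = (-3/14 - 25)*26 = -353/14*26 = -4589/7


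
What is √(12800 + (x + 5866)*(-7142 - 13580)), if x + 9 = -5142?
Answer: 53*I*√5270 ≈ 3847.5*I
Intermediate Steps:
x = -5151 (x = -9 - 5142 = -5151)
√(12800 + (x + 5866)*(-7142 - 13580)) = √(12800 + (-5151 + 5866)*(-7142 - 13580)) = √(12800 + 715*(-20722)) = √(12800 - 14816230) = √(-14803430) = 53*I*√5270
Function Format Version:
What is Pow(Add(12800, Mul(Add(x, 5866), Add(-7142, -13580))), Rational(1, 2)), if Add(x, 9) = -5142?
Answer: Mul(53, I, Pow(5270, Rational(1, 2))) ≈ Mul(3847.5, I)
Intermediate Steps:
x = -5151 (x = Add(-9, -5142) = -5151)
Pow(Add(12800, Mul(Add(x, 5866), Add(-7142, -13580))), Rational(1, 2)) = Pow(Add(12800, Mul(Add(-5151, 5866), Add(-7142, -13580))), Rational(1, 2)) = Pow(Add(12800, Mul(715, -20722)), Rational(1, 2)) = Pow(Add(12800, -14816230), Rational(1, 2)) = Pow(-14803430, Rational(1, 2)) = Mul(53, I, Pow(5270, Rational(1, 2)))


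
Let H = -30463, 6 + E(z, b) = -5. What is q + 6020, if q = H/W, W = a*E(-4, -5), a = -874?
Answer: 57845817/9614 ≈ 6016.8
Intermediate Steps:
E(z, b) = -11 (E(z, b) = -6 - 5 = -11)
W = 9614 (W = -874*(-11) = 9614)
q = -30463/9614 ≈ -3.1686
q + 6020 = -30463/9614 + 6020 = 57845817/9614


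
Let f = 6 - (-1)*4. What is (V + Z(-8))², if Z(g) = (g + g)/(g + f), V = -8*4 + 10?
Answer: 900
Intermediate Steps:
f = 10 (f = 6 - 1*(-4) = 6 + 4 = 10)
V = -22 (V = -32 + 10 = -22)
Z(g) = 2*g/(10 + g) (Z(g) = (g + g)/(g + 10) = (2*g)/(10 + g) = 2*g/(10 + g))
(V + Z(-8))² = (-22 + 2*(-8)/(10 - 8))² = (-22 + 2*(-8)/2)² = (-22 + 2*(-8)*(½))² = (-22 - 8)² = (-30)² = 900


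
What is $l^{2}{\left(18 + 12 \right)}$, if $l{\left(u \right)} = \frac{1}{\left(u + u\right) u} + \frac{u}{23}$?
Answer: $\frac{2918484529}{1713960000} \approx 1.7028$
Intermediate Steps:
$l{\left(u \right)} = \frac{1}{2 u^{2}} + \frac{u}{23}$ ($l{\left(u \right)} = \frac{1}{2 u u} + u \frac{1}{23} = \frac{\frac{1}{2} \frac{1}{u}}{u} + \frac{u}{23} = \frac{1}{2 u^{2}} + \frac{u}{23}$)
$l^{2}{\left(18 + 12 \right)} = \left(\frac{1}{2 \left(18 + 12\right)^{2}} + \frac{18 + 12}{23}\right)^{2} = \left(\frac{1}{2 \cdot 900} + \frac{1}{23} \cdot 30\right)^{2} = \left(\frac{1}{2} \cdot \frac{1}{900} + \frac{30}{23}\right)^{2} = \left(\frac{1}{1800} + \frac{30}{23}\right)^{2} = \left(\frac{54023}{41400}\right)^{2} = \frac{2918484529}{1713960000}$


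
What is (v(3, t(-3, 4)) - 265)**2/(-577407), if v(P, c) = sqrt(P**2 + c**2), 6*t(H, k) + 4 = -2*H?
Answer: -632107/5196663 + 530*sqrt(82)/1732221 ≈ -0.11887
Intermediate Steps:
t(H, k) = -2/3 - H/3 (t(H, k) = -2/3 + (-2*H)/6 = -2/3 - H/3)
(v(3, t(-3, 4)) - 265)**2/(-577407) = (sqrt(3**2 + (-2/3 - 1/3*(-3))**2) - 265)**2/(-577407) = (sqrt(9 + (-2/3 + 1)**2) - 265)**2*(-1/577407) = (sqrt(9 + (1/3)**2) - 265)**2*(-1/577407) = (sqrt(9 + 1/9) - 265)**2*(-1/577407) = (sqrt(82/9) - 265)**2*(-1/577407) = (sqrt(82)/3 - 265)**2*(-1/577407) = (-265 + sqrt(82)/3)**2*(-1/577407) = -(-265 + sqrt(82)/3)**2/577407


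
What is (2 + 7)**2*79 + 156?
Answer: 6555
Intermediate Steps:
(2 + 7)**2*79 + 156 = 9**2*79 + 156 = 81*79 + 156 = 6399 + 156 = 6555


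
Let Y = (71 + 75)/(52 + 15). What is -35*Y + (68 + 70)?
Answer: 4136/67 ≈ 61.731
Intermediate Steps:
Y = 146/67 ≈ 2.1791
-35*Y + (68 + 70) = -35*146/67 + (68 + 70) = -5110/67 + 138 = 4136/67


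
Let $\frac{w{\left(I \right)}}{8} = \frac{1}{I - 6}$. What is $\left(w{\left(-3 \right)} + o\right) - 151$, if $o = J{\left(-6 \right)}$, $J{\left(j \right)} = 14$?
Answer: $- \frac{1241}{9} \approx -137.89$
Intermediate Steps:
$o = 14$
$w{\left(I \right)} = \frac{8}{-6 + I}$ ($w{\left(I \right)} = \frac{8}{I - 6} = \frac{8}{-6 + I}$)
$\left(w{\left(-3 \right)} + o\right) - 151 = \left(\frac{8}{-6 - 3} + 14\right) - 151 = \left(\frac{8}{-9} + 14\right) - 151 = \left(8 \left(- \frac{1}{9}\right) + 14\right) - 151 = \left(- \frac{8}{9} + 14\right) - 151 = \frac{118}{9} - 151 = - \frac{1241}{9}$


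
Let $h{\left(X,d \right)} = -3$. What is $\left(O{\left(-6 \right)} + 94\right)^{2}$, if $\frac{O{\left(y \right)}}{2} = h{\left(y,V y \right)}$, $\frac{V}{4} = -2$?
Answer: $7744$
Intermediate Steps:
$V = -8$ ($V = 4 \left(-2\right) = -8$)
$O{\left(y \right)} = -6$ ($O{\left(y \right)} = 2 \left(-3\right) = -6$)
$\left(O{\left(-6 \right)} + 94\right)^{2} = \left(-6 + 94\right)^{2} = 88^{2} = 7744$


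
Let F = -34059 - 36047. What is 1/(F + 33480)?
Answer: -1/36626 ≈ -2.7303e-5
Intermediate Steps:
F = -70106
1/(F + 33480) = 1/(-70106 + 33480) = 1/(-36626) = -1/36626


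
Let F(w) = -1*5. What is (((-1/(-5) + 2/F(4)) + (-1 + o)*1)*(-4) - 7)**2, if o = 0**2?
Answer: 121/25 ≈ 4.8400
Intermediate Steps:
o = 0
F(w) = -5
(((-1/(-5) + 2/F(4)) + (-1 + o)*1)*(-4) - 7)**2 = (((-1/(-5) + 2/(-5)) + (-1 + 0)*1)*(-4) - 7)**2 = (((-1*(-1/5) + 2*(-1/5)) - 1*1)*(-4) - 7)**2 = (((1/5 - 2/5) - 1)*(-4) - 7)**2 = ((-1/5 - 1)*(-4) - 7)**2 = (-6/5*(-4) - 7)**2 = (24/5 - 7)**2 = (-11/5)**2 = 121/25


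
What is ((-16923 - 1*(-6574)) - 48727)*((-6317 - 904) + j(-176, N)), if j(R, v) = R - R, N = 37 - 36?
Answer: 426587796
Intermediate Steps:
N = 1
j(R, v) = 0
((-16923 - 1*(-6574)) - 48727)*((-6317 - 904) + j(-176, N)) = ((-16923 - 1*(-6574)) - 48727)*((-6317 - 904) + 0) = ((-16923 + 6574) - 48727)*(-7221 + 0) = (-10349 - 48727)*(-7221) = -59076*(-7221) = 426587796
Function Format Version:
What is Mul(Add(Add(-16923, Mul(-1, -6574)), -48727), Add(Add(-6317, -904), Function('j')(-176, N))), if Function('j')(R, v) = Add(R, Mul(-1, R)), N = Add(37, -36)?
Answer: 426587796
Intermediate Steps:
N = 1
Function('j')(R, v) = 0
Mul(Add(Add(-16923, Mul(-1, -6574)), -48727), Add(Add(-6317, -904), Function('j')(-176, N))) = Mul(Add(Add(-16923, Mul(-1, -6574)), -48727), Add(Add(-6317, -904), 0)) = Mul(Add(Add(-16923, 6574), -48727), Add(-7221, 0)) = Mul(Add(-10349, -48727), -7221) = Mul(-59076, -7221) = 426587796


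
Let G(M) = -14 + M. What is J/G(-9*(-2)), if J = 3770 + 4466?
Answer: 2059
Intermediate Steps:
J = 8236
J/G(-9*(-2)) = 8236/(-14 - 9*(-2)) = 8236/(-14 + 18) = 8236/4 = 8236*(1/4) = 2059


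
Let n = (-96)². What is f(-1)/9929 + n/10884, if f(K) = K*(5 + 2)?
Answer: 7619123/9005603 ≈ 0.84604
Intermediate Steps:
f(K) = 7*K (f(K) = K*7 = 7*K)
n = 9216
f(-1)/9929 + n/10884 = (7*(-1))/9929 + 9216/10884 = -7*1/9929 + 9216*(1/10884) = -7/9929 + 768/907 = 7619123/9005603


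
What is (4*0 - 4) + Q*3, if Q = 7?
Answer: 17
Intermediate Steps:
(4*0 - 4) + Q*3 = (4*0 - 4) + 7*3 = (0 - 4) + 21 = -4 + 21 = 17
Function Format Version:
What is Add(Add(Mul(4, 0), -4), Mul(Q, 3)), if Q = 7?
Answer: 17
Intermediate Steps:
Add(Add(Mul(4, 0), -4), Mul(Q, 3)) = Add(Add(Mul(4, 0), -4), Mul(7, 3)) = Add(Add(0, -4), 21) = Add(-4, 21) = 17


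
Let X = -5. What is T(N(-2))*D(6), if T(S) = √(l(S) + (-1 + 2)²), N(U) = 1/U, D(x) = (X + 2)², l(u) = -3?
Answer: 9*I*√2 ≈ 12.728*I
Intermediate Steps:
D(x) = 9 (D(x) = (-5 + 2)² = (-3)² = 9)
T(S) = I*√2 (T(S) = √(-3 + (-1 + 2)²) = √(-3 + 1²) = √(-3 + 1) = √(-2) = I*√2)
T(N(-2))*D(6) = (I*√2)*9 = 9*I*√2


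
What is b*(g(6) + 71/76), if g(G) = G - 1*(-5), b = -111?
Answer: -100677/76 ≈ -1324.7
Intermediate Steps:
g(G) = 5 + G (g(G) = G + 5 = 5 + G)
b*(g(6) + 71/76) = -111*((5 + 6) + 71/76) = -111*(11 + 71*(1/76)) = -111*(11 + 71/76) = -111*907/76 = -100677/76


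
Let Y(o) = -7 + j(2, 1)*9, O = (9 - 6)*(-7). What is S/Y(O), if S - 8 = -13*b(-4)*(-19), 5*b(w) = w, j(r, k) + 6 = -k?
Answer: 474/175 ≈ 2.7086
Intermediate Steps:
j(r, k) = -6 - k
b(w) = w/5
O = -21 (O = 3*(-7) = -21)
Y(o) = -70 (Y(o) = -7 + (-6 - 1*1)*9 = -7 + (-6 - 1)*9 = -7 - 7*9 = -7 - 63 = -70)
S = -948/5 (S = 8 - 13*(-4)/5*(-19) = 8 - 13*(-⅘)*(-19) = 8 + (52/5)*(-19) = 8 - 988/5 = -948/5 ≈ -189.60)
S/Y(O) = -948/5/(-70) = -948/5*(-1/70) = 474/175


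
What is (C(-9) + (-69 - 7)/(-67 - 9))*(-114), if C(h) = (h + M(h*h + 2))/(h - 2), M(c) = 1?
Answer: -2166/11 ≈ -196.91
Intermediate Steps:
C(h) = (1 + h)/(-2 + h) (C(h) = (h + 1)/(h - 2) = (1 + h)/(-2 + h))
(C(-9) + (-69 - 7)/(-67 - 9))*(-114) = ((1 - 9)/(-2 - 9) + (-69 - 7)/(-67 - 9))*(-114) = (-8/(-11) - 76/(-76))*(-114) = (-1/11*(-8) - 76*(-1/76))*(-114) = (8/11 + 1)*(-114) = (19/11)*(-114) = -2166/11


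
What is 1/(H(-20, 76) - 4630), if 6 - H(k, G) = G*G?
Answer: -1/10400 ≈ -9.6154e-5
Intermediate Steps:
H(k, G) = 6 - G² (H(k, G) = 6 - G*G = 6 - G²)
1/(H(-20, 76) - 4630) = 1/((6 - 1*76²) - 4630) = 1/((6 - 1*5776) - 4630) = 1/((6 - 5776) - 4630) = 1/(-5770 - 4630) = 1/(-10400) = -1/10400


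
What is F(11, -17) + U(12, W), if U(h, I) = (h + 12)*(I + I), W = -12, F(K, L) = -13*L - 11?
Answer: -366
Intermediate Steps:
F(K, L) = -11 - 13*L
U(h, I) = 2*I*(12 + h) (U(h, I) = (12 + h)*(2*I) = 2*I*(12 + h))
F(11, -17) + U(12, W) = (-11 - 13*(-17)) + 2*(-12)*(12 + 12) = (-11 + 221) + 2*(-12)*24 = 210 - 576 = -366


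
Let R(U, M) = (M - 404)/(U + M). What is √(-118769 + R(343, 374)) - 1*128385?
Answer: -128385 + I*√6784206439/239 ≈ -1.2839e+5 + 344.63*I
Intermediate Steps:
R(U, M) = (-404 + M)/(M + U)
√(-118769 + R(343, 374)) - 1*128385 = √(-118769 + (-404 + 374)/(374 + 343)) - 1*128385 = √(-118769 - 30/717) - 128385 = √(-118769 + (1/717)*(-30)) - 128385 = √(-118769 - 10/239) - 128385 = √(-28385801/239) - 128385 = I*√6784206439/239 - 128385 = -128385 + I*√6784206439/239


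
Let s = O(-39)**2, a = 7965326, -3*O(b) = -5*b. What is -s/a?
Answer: -4225/7965326 ≈ -0.00053042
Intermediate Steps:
O(b) = 5*b/3 (O(b) = -(-5)*b/3 = 5*b/3)
s = 4225 (s = ((5/3)*(-39))**2 = (-65)**2 = 4225)
-s/a = -4225/7965326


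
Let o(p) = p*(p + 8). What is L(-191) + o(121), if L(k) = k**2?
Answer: 52090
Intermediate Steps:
o(p) = p*(8 + p)
L(-191) + o(121) = (-191)**2 + 121*(8 + 121) = 36481 + 121*129 = 36481 + 15609 = 52090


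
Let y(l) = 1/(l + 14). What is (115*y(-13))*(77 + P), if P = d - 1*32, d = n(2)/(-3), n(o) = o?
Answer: 15295/3 ≈ 5098.3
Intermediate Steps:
y(l) = 1/(14 + l)
d = -⅔ (d = 2/(-3) = 2*(-⅓) = -⅔ ≈ -0.66667)
P = -98/3 (P = -⅔ - 1*32 = -⅔ - 32 = -98/3 ≈ -32.667)
(115*y(-13))*(77 + P) = (115/(14 - 13))*(77 - 98/3) = (115/1)*(133/3) = (115*1)*(133/3) = 115*(133/3) = 15295/3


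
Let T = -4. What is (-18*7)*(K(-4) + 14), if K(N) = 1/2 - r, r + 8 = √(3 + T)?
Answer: -2835 + 126*I ≈ -2835.0 + 126.0*I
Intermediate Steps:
r = -8 + I (r = -8 + √(3 - 4) = -8 + √(-1) = -8 + I ≈ -8.0 + 1.0*I)
K(N) = 17/2 - I (K(N) = 1/2 - (-8 + I) = 1*(½) + (8 - I) = ½ + (8 - I) = 17/2 - I)
(-18*7)*(K(-4) + 14) = (-18*7)*((17/2 - I) + 14) = -126*(45/2 - I) = -2835 + 126*I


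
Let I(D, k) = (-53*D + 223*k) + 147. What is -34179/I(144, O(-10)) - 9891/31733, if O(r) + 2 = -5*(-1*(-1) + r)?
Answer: -1105412871/66766232 ≈ -16.556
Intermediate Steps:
O(r) = -7 - 5*r (O(r) = -2 - 5*(-1*(-1) + r) = -2 - 5*(1 + r) = -2 + (-5 - 5*r) = -7 - 5*r)
I(D, k) = 147 - 53*D + 223*k
-34179/I(144, O(-10)) - 9891/31733 = -34179/(147 - 53*144 + 223*(-7 - 5*(-10))) - 9891/31733 = -34179/(147 - 7632 + 223*(-7 + 50)) - 9891*1/31733 = -34179/(147 - 7632 + 223*43) - 9891/31733 = -34179/(147 - 7632 + 9589) - 9891/31733 = -34179/2104 - 9891/31733 = -1105412871/66766232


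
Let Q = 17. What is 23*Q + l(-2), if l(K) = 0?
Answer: 391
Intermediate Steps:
23*Q + l(-2) = 23*17 + 0 = 391 + 0 = 391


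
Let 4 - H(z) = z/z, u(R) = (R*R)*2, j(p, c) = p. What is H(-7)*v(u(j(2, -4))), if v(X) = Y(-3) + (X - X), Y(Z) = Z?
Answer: -9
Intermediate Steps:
u(R) = 2*R**2 (u(R) = R**2*2 = 2*R**2)
v(X) = -3 (v(X) = -3 + (X - X) = -3 + 0 = -3)
H(z) = 3 (H(z) = 4 - z/z = 4 - 1*1 = 4 - 1 = 3)
H(-7)*v(u(j(2, -4))) = 3*(-3) = -9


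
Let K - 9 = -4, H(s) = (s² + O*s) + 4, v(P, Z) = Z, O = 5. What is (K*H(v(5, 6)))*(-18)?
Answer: -6300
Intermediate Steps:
H(s) = 4 + s² + 5*s (H(s) = (s² + 5*s) + 4 = 4 + s² + 5*s)
K = 5 (K = 9 - 4 = 5)
(K*H(v(5, 6)))*(-18) = (5*(4 + 6² + 5*6))*(-18) = (5*(4 + 36 + 30))*(-18) = (5*70)*(-18) = 350*(-18) = -6300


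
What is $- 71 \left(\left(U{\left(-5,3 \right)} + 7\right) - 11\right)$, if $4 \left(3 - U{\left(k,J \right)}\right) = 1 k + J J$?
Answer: $142$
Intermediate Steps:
$U{\left(k,J \right)} = 3 - \frac{k}{4} - \frac{J^{2}}{4}$ ($U{\left(k,J \right)} = 3 - \frac{1 k + J J}{4} = 3 - \frac{k + J^{2}}{4} = 3 - \left(\frac{k}{4} + \frac{J^{2}}{4}\right) = 3 - \frac{k}{4} - \frac{J^{2}}{4}$)
$- 71 \left(\left(U{\left(-5,3 \right)} + 7\right) - 11\right) = - 71 \left(\left(\left(3 - - \frac{5}{4} - \frac{3^{2}}{4}\right) + 7\right) - 11\right) = - 71 \left(\left(\left(3 + \frac{5}{4} - \frac{9}{4}\right) + 7\right) - 11\right) = - 71 \left(\left(2 + 7\right) - 11\right) = - 71 \left(9 - 11\right) = \left(-71\right) \left(-2\right) = 142$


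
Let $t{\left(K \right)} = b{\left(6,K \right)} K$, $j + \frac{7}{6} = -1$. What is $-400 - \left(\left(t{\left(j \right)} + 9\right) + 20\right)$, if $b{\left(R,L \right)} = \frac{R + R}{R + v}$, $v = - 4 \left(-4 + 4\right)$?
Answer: $- \frac{1274}{3} \approx -424.67$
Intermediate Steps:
$v = 0$ ($v = \left(-4\right) 0 = 0$)
$j = - \frac{13}{6}$ ($j = - \frac{7}{6} - 1 = - \frac{13}{6} \approx -2.1667$)
$b{\left(R,L \right)} = 2$ ($b{\left(R,L \right)} = \frac{R + R}{R + 0} = \frac{2 R}{R} = 2$)
$t{\left(K \right)} = 2 K$
$-400 - \left(\left(t{\left(j \right)} + 9\right) + 20\right) = -400 - \left(\left(2 \left(- \frac{13}{6}\right) + 9\right) + 20\right) = -400 - \left(\left(- \frac{13}{3} + 9\right) + 20\right) = -400 - \left(\frac{14}{3} + 20\right) = -400 - \frac{74}{3} = - \frac{1274}{3}$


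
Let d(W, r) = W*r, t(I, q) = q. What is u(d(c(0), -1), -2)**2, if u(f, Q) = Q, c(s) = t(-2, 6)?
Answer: 4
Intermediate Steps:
c(s) = 6
u(d(c(0), -1), -2)**2 = (-2)**2 = 4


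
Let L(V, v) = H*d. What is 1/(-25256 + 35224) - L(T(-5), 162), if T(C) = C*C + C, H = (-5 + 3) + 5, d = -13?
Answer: 388753/9968 ≈ 39.000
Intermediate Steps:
H = 3 (H = -2 + 5 = 3)
T(C) = C + C**2 (T(C) = C**2 + C = C + C**2)
L(V, v) = -39 (L(V, v) = 3*(-13) = -39)
1/(-25256 + 35224) - L(T(-5), 162) = 1/(-25256 + 35224) - 1*(-39) = 1/9968 + 39 = 388753/9968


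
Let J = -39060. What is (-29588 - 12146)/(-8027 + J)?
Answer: 41734/47087 ≈ 0.88632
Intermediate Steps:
(-29588 - 12146)/(-8027 + J) = (-29588 - 12146)/(-8027 - 39060) = -41734/(-47087) = -41734*(-1/47087) = 41734/47087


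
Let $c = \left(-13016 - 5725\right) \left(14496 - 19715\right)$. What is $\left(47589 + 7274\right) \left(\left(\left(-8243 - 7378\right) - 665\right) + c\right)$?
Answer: $5365216974959$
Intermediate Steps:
$c = 97809279$ ($c = \left(-18741\right) \left(-5219\right) = 97809279$)
$\left(47589 + 7274\right) \left(\left(\left(-8243 - 7378\right) - 665\right) + c\right) = \left(47589 + 7274\right) \left(\left(\left(-8243 - 7378\right) - 665\right) + 97809279\right) = 54863 \left(\left(-15621 - 665\right) + 97809279\right) = 54863 \left(-16286 + 97809279\right) = 54863 \cdot 97792993 = 5365216974959$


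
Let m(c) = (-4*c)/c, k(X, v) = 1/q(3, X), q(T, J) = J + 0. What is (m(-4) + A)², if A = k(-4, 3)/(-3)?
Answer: 2209/144 ≈ 15.340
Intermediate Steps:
q(T, J) = J
k(X, v) = 1/X
A = 1/12 (A = 1/(-4*(-3)) = -¼*(-⅓) = 1/12 ≈ 0.083333)
m(c) = -4
(m(-4) + A)² = (-4 + 1/12)² = (-47/12)² = 2209/144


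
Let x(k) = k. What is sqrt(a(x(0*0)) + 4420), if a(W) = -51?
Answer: sqrt(4369) ≈ 66.098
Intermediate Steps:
sqrt(a(x(0*0)) + 4420) = sqrt(-51 + 4420) = sqrt(4369)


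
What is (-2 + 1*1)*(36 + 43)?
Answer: -79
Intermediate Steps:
(-2 + 1*1)*(36 + 43) = (-2 + 1)*79 = -1*79 = -79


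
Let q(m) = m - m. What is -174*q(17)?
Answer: 0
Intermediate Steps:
q(m) = 0
-174*q(17) = -174*0 = 0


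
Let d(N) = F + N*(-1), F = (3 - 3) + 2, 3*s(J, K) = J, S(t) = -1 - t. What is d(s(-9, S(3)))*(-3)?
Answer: -15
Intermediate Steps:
s(J, K) = J/3
F = 2 (F = 0 + 2 = 2)
d(N) = 2 - N (d(N) = 2 + N*(-1) = 2 - N)
d(s(-9, S(3)))*(-3) = (2 - (-9)/3)*(-3) = (2 - 1*(-3))*(-3) = (2 + 3)*(-3) = 5*(-3) = -15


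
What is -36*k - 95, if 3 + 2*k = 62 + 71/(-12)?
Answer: -2101/2 ≈ -1050.5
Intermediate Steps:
k = 637/24 (k = -3/2 + (62 + 71/(-12))/2 = -3/2 + (62 + 71*(-1/12))/2 = -3/2 + (62 - 71/12)/2 = -3/2 + (½)*(673/12) = -3/2 + 673/24 = 637/24 ≈ 26.542)
-36*k - 95 = -36*637/24 - 95 = -1911/2 - 95 = -2101/2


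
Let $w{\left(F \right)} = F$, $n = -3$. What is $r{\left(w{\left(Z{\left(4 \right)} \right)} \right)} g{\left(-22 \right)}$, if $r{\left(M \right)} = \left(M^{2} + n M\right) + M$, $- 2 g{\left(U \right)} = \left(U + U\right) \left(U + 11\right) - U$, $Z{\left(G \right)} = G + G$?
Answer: $-12144$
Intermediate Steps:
$Z{\left(G \right)} = 2 G$
$g{\left(U \right)} = \frac{U}{2} - U \left(11 + U\right)$ ($g{\left(U \right)} = - \frac{\left(U + U\right) \left(U + 11\right) - U}{2} = - \frac{2 U \left(11 + U\right) - U}{2} = - \frac{- U + 2 U \left(11 + U\right)}{2} = \frac{U}{2} - U \left(11 + U\right)$)
$r{\left(M \right)} = M^{2} - 2 M$ ($r{\left(M \right)} = \left(M^{2} - 3 M\right) + M = M^{2} - 2 M$)
$r{\left(w{\left(Z{\left(4 \right)} \right)} \right)} g{\left(-22 \right)} = 2 \cdot 4 \left(-2 + 2 \cdot 4\right) \left(\left(- \frac{1}{2}\right) \left(-22\right) \left(21 + 2 \left(-22\right)\right)\right) = 8 \left(-2 + 8\right) \left(\left(- \frac{1}{2}\right) \left(-22\right) \left(21 - 44\right)\right) = 8 \cdot 6 \left(\left(- \frac{1}{2}\right) \left(-22\right) \left(-23\right)\right) = 48 \left(-253\right) = -12144$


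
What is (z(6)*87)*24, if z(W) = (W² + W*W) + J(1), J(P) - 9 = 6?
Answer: 181656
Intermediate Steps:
J(P) = 15 (J(P) = 9 + 6 = 15)
z(W) = 15 + 2*W² (z(W) = (W² + W*W) + 15 = (W² + W²) + 15 = 2*W² + 15 = 15 + 2*W²)
(z(6)*87)*24 = ((15 + 2*6²)*87)*24 = ((15 + 2*36)*87)*24 = ((15 + 72)*87)*24 = (87*87)*24 = 7569*24 = 181656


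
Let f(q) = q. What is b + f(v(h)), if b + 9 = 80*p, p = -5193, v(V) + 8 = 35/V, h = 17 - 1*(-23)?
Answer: -3323649/8 ≈ -4.1546e+5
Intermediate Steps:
h = 40 (h = 17 + 23 = 40)
v(V) = -8 + 35/V
b = -415449 (b = -9 + 80*(-5193) = -9 - 415440 = -415449)
b + f(v(h)) = -415449 + (-8 + 35/40) = -415449 + (-8 + 35*(1/40)) = -415449 + (-8 + 7/8) = -415449 - 57/8 = -3323649/8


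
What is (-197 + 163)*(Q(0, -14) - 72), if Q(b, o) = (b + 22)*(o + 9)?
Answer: 6188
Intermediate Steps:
Q(b, o) = (9 + o)*(22 + b) (Q(b, o) = (22 + b)*(9 + o) = (9 + o)*(22 + b))
(-197 + 163)*(Q(0, -14) - 72) = (-197 + 163)*((198 + 9*0 + 22*(-14) + 0*(-14)) - 72) = -34*((198 + 0 - 308 + 0) - 72) = -34*(-110 - 72) = -34*(-182) = 6188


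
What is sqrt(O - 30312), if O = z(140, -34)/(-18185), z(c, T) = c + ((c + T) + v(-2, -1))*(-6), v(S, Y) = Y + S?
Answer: I*sqrt(10023994655770)/18185 ≈ 174.1*I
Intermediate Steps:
v(S, Y) = S + Y
z(c, T) = 18 - 6*T - 5*c (z(c, T) = c + ((c + T) + (-2 - 1))*(-6) = c + ((T + c) - 3)*(-6) = c + (-3 + T + c)*(-6) = c + (18 - 6*T - 6*c) = 18 - 6*T - 5*c)
O = 478/18185 (O = (18 - 6*(-34) - 5*140)/(-18185) = (18 + 204 - 700)*(-1/18185) = -478*(-1/18185) = 478/18185 ≈ 0.026285)
sqrt(O - 30312) = sqrt(478/18185 - 30312) = sqrt(-551223242/18185) = I*sqrt(10023994655770)/18185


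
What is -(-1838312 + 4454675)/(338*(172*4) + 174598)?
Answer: -290707/45238 ≈ -6.4262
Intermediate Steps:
-(-1838312 + 4454675)/(338*(172*4) + 174598) = -2616363/(338*688 + 174598) = -2616363/(232544 + 174598) = -2616363/407142 = -1*290707/45238 = -290707/45238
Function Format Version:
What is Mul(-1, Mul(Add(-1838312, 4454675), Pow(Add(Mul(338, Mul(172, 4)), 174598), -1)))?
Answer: Rational(-290707, 45238) ≈ -6.4262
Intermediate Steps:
Mul(-1, Mul(Add(-1838312, 4454675), Pow(Add(Mul(338, Mul(172, 4)), 174598), -1))) = Mul(-1, Mul(2616363, Pow(Add(Mul(338, 688), 174598), -1))) = Mul(-1, Mul(2616363, Pow(Add(232544, 174598), -1))) = Mul(-1, Mul(2616363, Pow(407142, -1))) = Mul(-1, Mul(2616363, Rational(1, 407142))) = Mul(-1, Rational(290707, 45238)) = Rational(-290707, 45238)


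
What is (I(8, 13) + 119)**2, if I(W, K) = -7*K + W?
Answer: 1296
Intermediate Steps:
I(W, K) = W - 7*K
(I(8, 13) + 119)**2 = ((8 - 7*13) + 119)**2 = ((8 - 91) + 119)**2 = (-83 + 119)**2 = 36**2 = 1296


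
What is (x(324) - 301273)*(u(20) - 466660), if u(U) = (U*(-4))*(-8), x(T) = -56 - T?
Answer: 140576331060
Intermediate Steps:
u(U) = 32*U (u(U) = -4*U*(-8) = 32*U)
(x(324) - 301273)*(u(20) - 466660) = ((-56 - 1*324) - 301273)*(32*20 - 466660) = ((-56 - 324) - 301273)*(640 - 466660) = (-380 - 301273)*(-466020) = -301653*(-466020) = 140576331060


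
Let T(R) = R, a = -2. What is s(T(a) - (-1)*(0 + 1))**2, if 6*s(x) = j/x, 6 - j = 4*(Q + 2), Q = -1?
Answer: 1/9 ≈ 0.11111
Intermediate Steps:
j = 2 (j = 6 - 4*(-1 + 2) = 6 - 4 = 2)
s(x) = 1/(3*x) (s(x) = (2/x)/6 = 1/(3*x))
s(T(a) - (-1)*(0 + 1))**2 = (1/(3*(-2 - (-1)*(0 + 1))))**2 = (1/(3*(-2 - (-1))))**2 = (1/(3*(-2 - 1*(-1))))**2 = (1/(3*(-2 + 1)))**2 = ((1/3)/(-1))**2 = ((1/3)*(-1))**2 = (-1/3)**2 = 1/9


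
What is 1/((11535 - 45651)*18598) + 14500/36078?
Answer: 511116433329/1271728189928 ≈ 0.40191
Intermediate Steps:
1/((11535 - 45651)*18598) + 14500/36078 = (1/18598)/(-34116) + 14500*(1/36078) = -1/34116*1/18598 + 7250/18039 = -1/634489368 + 7250/18039 = 511116433329/1271728189928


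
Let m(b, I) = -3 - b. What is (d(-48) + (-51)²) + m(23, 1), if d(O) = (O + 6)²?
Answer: 4339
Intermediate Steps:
d(O) = (6 + O)²
(d(-48) + (-51)²) + m(23, 1) = ((6 - 48)² + (-51)²) + (-3 - 1*23) = ((-42)² + 2601) + (-3 - 23) = (1764 + 2601) - 26 = 4365 - 26 = 4339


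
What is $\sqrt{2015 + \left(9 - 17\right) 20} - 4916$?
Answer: $-4916 + \sqrt{1855} \approx -4872.9$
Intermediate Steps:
$\sqrt{2015 + \left(9 - 17\right) 20} - 4916 = \sqrt{2015 - 160} - 4916 = \sqrt{1855} - 4916 = -4916 + \sqrt{1855}$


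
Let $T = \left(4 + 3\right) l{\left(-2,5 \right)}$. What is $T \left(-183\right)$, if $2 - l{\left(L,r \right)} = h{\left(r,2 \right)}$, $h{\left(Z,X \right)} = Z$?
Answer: $3843$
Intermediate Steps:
$l{\left(L,r \right)} = 2 - r$
$T = -21$ ($T = \left(4 + 3\right) \left(2 - 5\right) = 7 \left(2 - 5\right) = 7 \left(-3\right) = -21$)
$T \left(-183\right) = \left(-21\right) \left(-183\right) = 3843$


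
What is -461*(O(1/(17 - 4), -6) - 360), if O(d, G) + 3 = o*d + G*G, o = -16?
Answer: 1967087/13 ≈ 1.5131e+5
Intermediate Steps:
O(d, G) = -3 + G² - 16*d (O(d, G) = -3 + (-16*d + G*G) = -3 + (-16*d + G²) = -3 + (G² - 16*d) = -3 + G² - 16*d)
-461*(O(1/(17 - 4), -6) - 360) = -461*((-3 + (-6)² - 16/(17 - 4)) - 360) = -461*((-3 + 36 - 16/13) - 360) = -461*(413/13 - 360) = -461*(-4267/13) = 1967087/13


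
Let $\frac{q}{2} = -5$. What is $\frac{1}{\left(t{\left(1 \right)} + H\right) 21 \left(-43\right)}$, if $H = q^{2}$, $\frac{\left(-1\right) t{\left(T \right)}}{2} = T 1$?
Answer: $- \frac{1}{88494} \approx -1.13 \cdot 10^{-5}$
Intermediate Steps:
$q = -10$ ($q = 2 \left(-5\right) = -10$)
$t{\left(T \right)} = - 2 T$ ($t{\left(T \right)} = - 2 T 1 = - 2 T$)
$H = 100$ ($H = \left(-10\right)^{2} = 100$)
$\frac{1}{\left(t{\left(1 \right)} + H\right) 21 \left(-43\right)} = \frac{1}{\left(\left(-2\right) 1 + 100\right) 21 \left(-43\right)} = \frac{1}{\left(-2 + 100\right) 21 \left(-43\right)} = \frac{1}{98 \cdot 21 \left(-43\right)} = \frac{1}{2058 \left(-43\right)} = \frac{1}{-88494} = - \frac{1}{88494}$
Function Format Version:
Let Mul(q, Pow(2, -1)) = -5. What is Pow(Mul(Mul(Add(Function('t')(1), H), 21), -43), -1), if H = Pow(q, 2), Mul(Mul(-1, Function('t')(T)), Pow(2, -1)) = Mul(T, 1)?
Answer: Rational(-1, 88494) ≈ -1.1300e-5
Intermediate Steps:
q = -10 (q = Mul(2, -5) = -10)
Function('t')(T) = Mul(-2, T) (Function('t')(T) = Mul(-2, Mul(T, 1)) = Mul(-2, T))
H = 100 (H = Pow(-10, 2) = 100)
Pow(Mul(Mul(Add(Function('t')(1), H), 21), -43), -1) = Pow(Mul(Mul(Add(Mul(-2, 1), 100), 21), -43), -1) = Pow(Mul(Mul(Add(-2, 100), 21), -43), -1) = Pow(Mul(Mul(98, 21), -43), -1) = Pow(Mul(2058, -43), -1) = Pow(-88494, -1) = Rational(-1, 88494)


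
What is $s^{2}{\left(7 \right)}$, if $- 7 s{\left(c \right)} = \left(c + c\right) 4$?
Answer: $64$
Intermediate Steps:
$s{\left(c \right)} = - \frac{8 c}{7}$ ($s{\left(c \right)} = - \frac{\left(c + c\right) 4}{7} = - \frac{2 c 4}{7} = - \frac{8 c}{7}$)
$s^{2}{\left(7 \right)} = \left(\left(- \frac{8}{7}\right) 7\right)^{2} = \left(-8\right)^{2} = 64$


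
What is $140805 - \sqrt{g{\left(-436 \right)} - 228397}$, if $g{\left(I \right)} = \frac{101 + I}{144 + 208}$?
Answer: $140805 - \frac{i \sqrt{1768713738}}{88} \approx 1.4081 \cdot 10^{5} - 477.91 i$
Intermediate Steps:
$g{\left(I \right)} = \frac{101}{352} + \frac{I}{352}$ ($g{\left(I \right)} = \frac{101 + I}{352} = \left(101 + I\right) \frac{1}{352} = \frac{101}{352} + \frac{I}{352}$)
$140805 - \sqrt{g{\left(-436 \right)} - 228397} = 140805 - \sqrt{\left(\frac{101}{352} + \frac{1}{352} \left(-436\right)\right) - 228397} = 140805 - \sqrt{\left(\frac{101}{352} - \frac{109}{88}\right) - 228397} = 140805 - \sqrt{- \frac{335}{352} - 228397} = 140805 - \sqrt{- \frac{80396079}{352}} = 140805 - \frac{i \sqrt{1768713738}}{88}$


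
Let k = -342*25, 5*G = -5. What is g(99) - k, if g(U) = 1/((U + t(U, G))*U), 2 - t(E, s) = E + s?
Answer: 2539351/297 ≈ 8550.0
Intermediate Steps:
G = -1 (G = (⅕)*(-5) = -1)
t(E, s) = 2 - E - s (t(E, s) = 2 - (E + s) = 2 + (-E - s) = 2 - E - s)
g(U) = 1/(3*U) (g(U) = 1/((U + (2 - U - 1*(-1)))*U) = 1/((U + (2 - U + 1))*U) = 1/((U + (3 - U))*U) = 1/(3*U))
k = -8550
g(99) - k = (⅓)/99 - 1*(-8550) = (⅓)*(1/99) + 8550 = 1/297 + 8550 = 2539351/297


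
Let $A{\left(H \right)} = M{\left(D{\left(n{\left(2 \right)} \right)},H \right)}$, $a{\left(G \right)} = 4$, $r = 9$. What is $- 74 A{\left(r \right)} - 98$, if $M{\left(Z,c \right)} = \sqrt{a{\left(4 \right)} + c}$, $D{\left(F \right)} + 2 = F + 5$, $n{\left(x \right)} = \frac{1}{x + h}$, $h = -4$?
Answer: $-98 - 74 \sqrt{13} \approx -364.81$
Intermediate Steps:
$n{\left(x \right)} = \frac{1}{-4 + x}$ ($n{\left(x \right)} = \frac{1}{x - 4} = \frac{1}{-4 + x}$)
$D{\left(F \right)} = 3 + F$ ($D{\left(F \right)} = -2 + \left(F + 5\right) = -2 + \left(5 + F\right) = 3 + F$)
$M{\left(Z,c \right)} = \sqrt{4 + c}$
$A{\left(H \right)} = \sqrt{4 + H}$
$- 74 A{\left(r \right)} - 98 = - 74 \sqrt{4 + 9} - 98 = - 74 \sqrt{13} - 98 = -98 - 74 \sqrt{13}$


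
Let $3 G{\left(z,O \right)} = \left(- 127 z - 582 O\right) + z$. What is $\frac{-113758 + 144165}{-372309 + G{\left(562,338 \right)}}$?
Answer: $- \frac{30407}{461485} \approx -0.065889$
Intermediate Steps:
$G{\left(z,O \right)} = - 194 O - 42 z$ ($G{\left(z,O \right)} = \frac{\left(- 127 z - 582 O\right) + z}{3} = \frac{\left(- 582 O - 127 z\right) + z}{3} = \frac{- 582 O - 126 z}{3} = - 194 O - 42 z$)
$\frac{-113758 + 144165}{-372309 + G{\left(562,338 \right)}} = \frac{-113758 + 144165}{-372309 - 89176} = \frac{30407}{-372309 - 89176} = \frac{30407}{-461485} = 30407 \left(- \frac{1}{461485}\right) = - \frac{30407}{461485}$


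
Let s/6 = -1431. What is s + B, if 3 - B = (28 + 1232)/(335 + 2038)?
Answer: -969939/113 ≈ -8583.5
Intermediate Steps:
B = 279/113 (B = 3 - (28 + 1232)/(335 + 2038) = 3 - 1260/2373 = 3 - 1*60/113 = 3 - 60/113 = 279/113 ≈ 2.4690)
s = -8586 (s = 6*(-1431) = -8586)
s + B = -8586 + 279/113 = -969939/113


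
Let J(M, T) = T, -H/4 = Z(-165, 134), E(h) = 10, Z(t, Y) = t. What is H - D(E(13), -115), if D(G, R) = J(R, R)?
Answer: 775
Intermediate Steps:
H = 660 (H = -4*(-165) = 660)
D(G, R) = R
H - D(E(13), -115) = 660 - 1*(-115) = 660 + 115 = 775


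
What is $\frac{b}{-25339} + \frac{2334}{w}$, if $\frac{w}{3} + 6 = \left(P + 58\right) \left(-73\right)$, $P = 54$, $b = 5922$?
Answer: $- \frac{34083773}{103661849} \approx -0.3288$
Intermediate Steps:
$w = -24546$ ($w = -18 + 3 \left(54 + 58\right) \left(-73\right) = -18 + 3 \cdot 112 \left(-73\right) = -18 + 3 \left(-8176\right) = -18 - 24528 = -24546$)
$\frac{b}{-25339} + \frac{2334}{w} = \frac{5922}{-25339} + \frac{2334}{-24546} = 5922 \left(- \frac{1}{25339}\right) + 2334 \left(- \frac{1}{24546}\right) = - \frac{5922}{25339} - \frac{389}{4091} = - \frac{34083773}{103661849}$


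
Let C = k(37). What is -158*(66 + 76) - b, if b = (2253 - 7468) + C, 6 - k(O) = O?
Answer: -17190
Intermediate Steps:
k(O) = 6 - O
C = -31 (C = 6 - 1*37 = 6 - 37 = -31)
b = -5246 (b = (2253 - 7468) - 31 = -5215 - 31 = -5246)
-158*(66 + 76) - b = -158*(66 + 76) - 1*(-5246) = -158*142 + 5246 = -22436 + 5246 = -17190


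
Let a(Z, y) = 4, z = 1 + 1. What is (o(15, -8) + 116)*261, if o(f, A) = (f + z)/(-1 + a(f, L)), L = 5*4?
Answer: 31755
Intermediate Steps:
L = 20
z = 2
o(f, A) = 2/3 + f/3 (o(f, A) = (f + 2)/(-1 + 4) = (2 + f)/3 = (2 + f)*(1/3) = 2/3 + f/3)
(o(15, -8) + 116)*261 = ((2/3 + (1/3)*15) + 116)*261 = ((2/3 + 5) + 116)*261 = (17/3 + 116)*261 = (365/3)*261 = 31755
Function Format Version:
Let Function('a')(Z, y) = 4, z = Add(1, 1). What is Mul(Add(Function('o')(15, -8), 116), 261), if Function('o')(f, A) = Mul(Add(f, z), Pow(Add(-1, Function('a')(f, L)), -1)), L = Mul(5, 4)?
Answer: 31755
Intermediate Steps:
L = 20
z = 2
Function('o')(f, A) = Add(Rational(2, 3), Mul(Rational(1, 3), f)) (Function('o')(f, A) = Mul(Add(f, 2), Pow(Add(-1, 4), -1)) = Mul(Add(2, f), Pow(3, -1)) = Mul(Add(2, f), Rational(1, 3)) = Add(Rational(2, 3), Mul(Rational(1, 3), f)))
Mul(Add(Function('o')(15, -8), 116), 261) = Mul(Add(Add(Rational(2, 3), Mul(Rational(1, 3), 15)), 116), 261) = Mul(Add(Add(Rational(2, 3), 5), 116), 261) = Mul(Add(Rational(17, 3), 116), 261) = Mul(Rational(365, 3), 261) = 31755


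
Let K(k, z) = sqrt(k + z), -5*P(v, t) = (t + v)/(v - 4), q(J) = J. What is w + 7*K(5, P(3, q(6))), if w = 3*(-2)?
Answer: -6 + 7*sqrt(170)/5 ≈ 12.254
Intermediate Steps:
w = -6
P(v, t) = -(t + v)/(5*(-4 + v)) (P(v, t) = -(t + v)/(5*(v - 4)) = -(t + v)/(5*(-4 + v)))
w + 7*K(5, P(3, q(6))) = -6 + 7*sqrt(5 + (-1*6 - 1*3)/(5*(-4 + 3))) = -6 + 7*sqrt(5 + (1/5)*(-6 - 3)/(-1)) = -6 + 7*sqrt(5 + (1/5)*(-1)*(-9)) = -6 + 7*sqrt(5 + 9/5) = -6 + 7*sqrt(34/5) = -6 + 7*(sqrt(170)/5) = -6 + 7*sqrt(170)/5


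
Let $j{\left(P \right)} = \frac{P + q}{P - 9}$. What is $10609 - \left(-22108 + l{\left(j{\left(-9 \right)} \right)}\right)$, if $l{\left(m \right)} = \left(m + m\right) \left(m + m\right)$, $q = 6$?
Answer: $\frac{294452}{9} \approx 32717.0$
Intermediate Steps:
$j{\left(P \right)} = \frac{6 + P}{-9 + P}$ ($j{\left(P \right)} = \frac{P + 6}{P - 9} = \frac{6 + P}{-9 + P}$)
$l{\left(m \right)} = 4 m^{2}$ ($l{\left(m \right)} = 2 m 2 m = 4 m^{2}$)
$10609 - \left(-22108 + l{\left(j{\left(-9 \right)} \right)}\right) = 10609 + \left(22108 - 4 \left(\frac{6 - 9}{-9 - 9}\right)^{2}\right) = 10609 + \left(22108 - 4 \left(\frac{1}{-18} \left(-3\right)\right)^{2}\right) = 10609 + \left(22108 - 4 \left(\left(- \frac{1}{18}\right) \left(-3\right)\right)^{2}\right) = 10609 + \left(22108 - \frac{4}{36}\right) = 10609 + \left(22108 - 4 \cdot \frac{1}{36}\right) = 10609 + \left(22108 - \frac{1}{9}\right) = 10609 + \frac{198971}{9} = \frac{294452}{9}$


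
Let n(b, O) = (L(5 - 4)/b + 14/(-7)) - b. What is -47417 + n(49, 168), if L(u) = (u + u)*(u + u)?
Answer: -2325928/49 ≈ -47468.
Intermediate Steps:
L(u) = 4*u² (L(u) = (2*u)*(2*u) = 4*u²)
n(b, O) = -2 - b + 4/b (n(b, O) = ((4*(5 - 4)²)/b + 14/(-7)) - b = ((4*1²)/b + 14*(-⅐)) - b = ((4*1)/b - 2) - b = (4/b - 2) - b = (-2 + 4/b) - b = -2 - b + 4/b)
-47417 + n(49, 168) = -47417 + (-2 - 1*49 + 4/49) = -47417 + (-2 - 49 + 4*(1/49)) = -47417 + (-2 - 49 + 4/49) = -47417 - 2495/49 = -2325928/49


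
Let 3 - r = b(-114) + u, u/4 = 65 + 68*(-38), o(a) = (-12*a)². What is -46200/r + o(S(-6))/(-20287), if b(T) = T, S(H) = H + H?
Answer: -1148621448/206785391 ≈ -5.5547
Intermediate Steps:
S(H) = 2*H
o(a) = 144*a²
u = -10076 (u = 4*(65 + 68*(-38)) = 4*(65 - 2584) = 4*(-2519) = -10076)
r = 10193 (r = 3 - (-114 - 10076) = 3 - 1*(-10190) = 3 + 10190 = 10193)
-46200/r + o(S(-6))/(-20287) = -46200/10193 + (144*(2*(-6))²)/(-20287) = -46200*1/10193 + (144*(-12)²)*(-1/20287) = -46200/10193 + (144*144)*(-1/20287) = -46200/10193 + 20736*(-1/20287) = -46200/10193 - 20736/20287 = -1148621448/206785391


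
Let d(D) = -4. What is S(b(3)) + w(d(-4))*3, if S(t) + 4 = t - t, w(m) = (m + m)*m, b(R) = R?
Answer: 92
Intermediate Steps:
w(m) = 2*m² (w(m) = (2*m)*m = 2*m²)
S(t) = -4 (S(t) = -4 + (t - t) = -4 + 0 = -4)
S(b(3)) + w(d(-4))*3 = -4 + (2*(-4)²)*3 = -4 + (2*16)*3 = -4 + 32*3 = -4 + 96 = 92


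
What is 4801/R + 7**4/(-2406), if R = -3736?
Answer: -10260671/4494408 ≈ -2.2830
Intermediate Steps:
4801/R + 7**4/(-2406) = 4801/(-3736) + 7**4/(-2406) = 4801*(-1/3736) + 2401*(-1/2406) = -4801/3736 - 2401/2406 = -10260671/4494408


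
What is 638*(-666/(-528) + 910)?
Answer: 2325539/4 ≈ 5.8139e+5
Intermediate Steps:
638*(-666/(-528) + 910) = 638*(-666*(-1/528) + 910) = 638*(111/88 + 910) = 638*(80191/88) = 2325539/4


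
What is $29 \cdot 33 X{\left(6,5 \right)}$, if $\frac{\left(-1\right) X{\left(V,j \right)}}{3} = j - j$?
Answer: $0$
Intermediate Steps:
$X{\left(V,j \right)} = 0$ ($X{\left(V,j \right)} = - 3 \left(j - j\right) = \left(-3\right) 0 = 0$)
$29 \cdot 33 X{\left(6,5 \right)} = 29 \cdot 33 \cdot 0 = 957 \cdot 0 = 0$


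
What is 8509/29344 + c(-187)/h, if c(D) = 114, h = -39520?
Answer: 547583/1907360 ≈ 0.28709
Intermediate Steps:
8509/29344 + c(-187)/h = 8509/29344 + 114/(-39520) = 8509*(1/29344) + 114*(-1/39520) = 8509/29344 - 3/1040 = 547583/1907360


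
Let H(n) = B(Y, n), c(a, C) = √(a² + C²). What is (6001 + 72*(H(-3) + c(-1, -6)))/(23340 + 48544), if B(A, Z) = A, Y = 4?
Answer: 6289/71884 + 18*√37/17971 ≈ 0.093581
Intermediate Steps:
c(a, C) = √(C² + a²)
H(n) = 4
(6001 + 72*(H(-3) + c(-1, -6)))/(23340 + 48544) = (6001 + 72*(4 + √((-6)² + (-1)²)))/(23340 + 48544) = (6001 + 72*(4 + √(36 + 1)))/71884 = (6001 + 72*(4 + √37))*(1/71884) = (6001 + (288 + 72*√37))*(1/71884) = (6289 + 72*√37)*(1/71884) = 6289/71884 + 18*√37/17971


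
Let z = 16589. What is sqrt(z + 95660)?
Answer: sqrt(112249) ≈ 335.04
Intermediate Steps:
sqrt(z + 95660) = sqrt(16589 + 95660) = sqrt(112249)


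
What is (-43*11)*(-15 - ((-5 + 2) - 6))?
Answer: 2838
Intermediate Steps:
(-43*11)*(-15 - ((-5 + 2) - 6)) = -473*(-15 - (-3 - 6)) = -473*(-15 - 1*(-9)) = -473*(-15 + 9) = -473*(-6) = 2838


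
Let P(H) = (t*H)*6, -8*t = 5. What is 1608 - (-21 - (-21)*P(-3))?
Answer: 5571/4 ≈ 1392.8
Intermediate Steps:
t = -5/8 (t = -1/8*5 = -5/8 ≈ -0.62500)
P(H) = -15*H/4 (P(H) = -5*H/8*6 = -15*H/4)
1608 - (-21 - (-21)*P(-3)) = 1608 - (-21 - (-21)*(-15/4*(-3))) = 1608 - (-21 - (-21)*45/4) = 1608 - (-21 - 21*(-45/4)) = 1608 - (-21 + 945/4) = 1608 - 1*861/4 = 1608 - 861/4 = 5571/4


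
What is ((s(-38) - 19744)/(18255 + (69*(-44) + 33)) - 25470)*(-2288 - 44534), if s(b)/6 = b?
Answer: 110913441626/93 ≈ 1.1926e+9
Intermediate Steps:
s(b) = 6*b
((s(-38) - 19744)/(18255 + (69*(-44) + 33)) - 25470)*(-2288 - 44534) = ((6*(-38) - 19744)/(18255 + (69*(-44) + 33)) - 25470)*(-2288 - 44534) = ((-228 - 19744)/(18255 + (-3036 + 33)) - 25470)*(-46822) = (-19972/(18255 - 3003) - 25470)*(-46822) = (-19972/15252 - 25470)*(-46822) = (-19972*1/15252 - 25470)*(-46822) = (-4993/3813 - 25470)*(-46822) = -97122103/3813*(-46822) = 110913441626/93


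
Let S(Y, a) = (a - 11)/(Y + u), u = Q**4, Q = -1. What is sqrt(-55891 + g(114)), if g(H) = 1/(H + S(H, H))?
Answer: 2*I*sqrt(2439409389321)/13213 ≈ 236.41*I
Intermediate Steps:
u = 1 (u = (-1)**4 = 1)
S(Y, a) = (-11 + a)/(1 + Y) (S(Y, a) = (a - 11)/(Y + 1) = (-11 + a)/(1 + Y))
g(H) = 1/(H + (-11 + H)/(1 + H))
sqrt(-55891 + g(114)) = sqrt(-55891 + (1 + 114)/(-11 + 114 + 114*(1 + 114))) = sqrt(-55891 + 115/(-11 + 114 + 114*115)) = sqrt(-55891 + 115/(-11 + 114 + 13110)) = sqrt(-55891 + 115/13213) = sqrt(-738487668/13213) = 2*I*sqrt(2439409389321)/13213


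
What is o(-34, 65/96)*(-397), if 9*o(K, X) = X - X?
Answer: 0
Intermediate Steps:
o(K, X) = 0 (o(K, X) = (X - X)/9 = (⅑)*0 = 0)
o(-34, 65/96)*(-397) = 0*(-397) = 0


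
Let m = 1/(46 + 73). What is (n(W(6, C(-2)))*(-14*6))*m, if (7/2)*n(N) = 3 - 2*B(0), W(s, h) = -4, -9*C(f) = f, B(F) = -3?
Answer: -216/119 ≈ -1.8151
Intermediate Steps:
C(f) = -f/9
m = 1/119 ≈ 0.0084034
n(N) = 18/7 (n(N) = 2*(3 - 2*(-3))/7 = 2*(3 + 6)/7 = (2/7)*9 = 18/7)
(n(W(6, C(-2)))*(-14*6))*m = (18*(-14*6)/7)*(1/119) = ((18/7)*(-84))*(1/119) = -216*1/119 = -216/119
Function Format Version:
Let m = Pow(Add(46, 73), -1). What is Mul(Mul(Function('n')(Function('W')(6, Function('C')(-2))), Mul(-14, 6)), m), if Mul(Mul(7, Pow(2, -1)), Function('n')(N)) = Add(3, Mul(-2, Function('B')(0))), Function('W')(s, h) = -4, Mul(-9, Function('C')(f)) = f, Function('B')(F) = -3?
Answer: Rational(-216, 119) ≈ -1.8151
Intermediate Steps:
Function('C')(f) = Mul(Rational(-1, 9), f)
m = Rational(1, 119) (m = Pow(119, -1) = Rational(1, 119) ≈ 0.0084034)
Function('n')(N) = Rational(18, 7) (Function('n')(N) = Mul(Rational(2, 7), Add(3, Mul(-2, -3))) = Mul(Rational(2, 7), Add(3, 6)) = Mul(Rational(2, 7), 9) = Rational(18, 7))
Mul(Mul(Function('n')(Function('W')(6, Function('C')(-2))), Mul(-14, 6)), m) = Mul(Mul(Rational(18, 7), Mul(-14, 6)), Rational(1, 119)) = Mul(Mul(Rational(18, 7), -84), Rational(1, 119)) = Mul(-216, Rational(1, 119)) = Rational(-216, 119)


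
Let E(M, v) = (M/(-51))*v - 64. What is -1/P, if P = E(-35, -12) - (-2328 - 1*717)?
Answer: -17/50537 ≈ -0.00033639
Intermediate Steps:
E(M, v) = -64 - M*v/51 (E(M, v) = (M*(-1/51))*v - 64 = (-M/51)*v - 64 = -M*v/51 - 64 = -64 - M*v/51)
P = 50537/17 (P = (-64 - 1/51*(-35)*(-12)) - (-2328 - 1*717) = (-64 - 140/17) - (-2328 - 717) = -1228/17 - 1*(-3045) = -1228/17 + 3045 = 50537/17 ≈ 2972.8)
-1/P = -1/50537/17 = -1*17/50537 = -17/50537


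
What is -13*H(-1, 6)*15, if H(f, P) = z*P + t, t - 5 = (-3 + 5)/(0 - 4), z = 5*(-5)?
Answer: 56745/2 ≈ 28373.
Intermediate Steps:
z = -25
t = 9/2 (t = 5 + (-3 + 5)/(0 - 4) = 5 + 2/(-4) = 5 + 2*(-¼) = 5 - ½ = 9/2 ≈ 4.5000)
H(f, P) = 9/2 - 25*P (H(f, P) = -25*P + 9/2 = 9/2 - 25*P)
-13*H(-1, 6)*15 = -13*(9/2 - 25*6)*15 = -13*(9/2 - 150)*15 = -13*(-291/2)*15 = (3783/2)*15 = 56745/2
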